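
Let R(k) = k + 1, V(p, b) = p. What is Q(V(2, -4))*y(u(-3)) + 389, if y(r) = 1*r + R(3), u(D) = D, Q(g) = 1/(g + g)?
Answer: 1557/4 ≈ 389.25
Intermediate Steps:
Q(g) = 1/(2*g)
R(k) = 1 + k
y(r) = 4 + r (y(r) = 1*r + (1 + 3) = r + 4 = 4 + r)
Q(V(2, -4))*y(u(-3)) + 389 = ((1/2)/2)*(4 - 3) + 389 = ((1/2)*(1/2))*1 + 389 = (1/4)*1 + 389 = 1/4 + 389 = 1557/4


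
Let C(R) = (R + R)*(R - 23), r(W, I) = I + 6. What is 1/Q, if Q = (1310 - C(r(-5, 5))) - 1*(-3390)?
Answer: 1/4964 ≈ 0.00020145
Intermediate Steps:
r(W, I) = 6 + I
C(R) = 2*R*(-23 + R) (C(R) = (2*R)*(-23 + R) = 2*R*(-23 + R))
Q = 4964 (Q = (1310 - 2*(6 + 5)*(-23 + (6 + 5))) - 1*(-3390) = (1310 - 2*11*(-23 + 11)) + 3390 = (1310 - 2*11*(-12)) + 3390 = (1310 - 1*(-264)) + 3390 = (1310 + 264) + 3390 = 1574 + 3390 = 4964)
1/Q = 1/4964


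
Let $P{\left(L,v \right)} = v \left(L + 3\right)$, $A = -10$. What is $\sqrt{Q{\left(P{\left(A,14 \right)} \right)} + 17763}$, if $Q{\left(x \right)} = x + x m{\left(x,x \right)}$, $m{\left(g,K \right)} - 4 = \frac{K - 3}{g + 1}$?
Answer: $\frac{\sqrt{161561551}}{97} \approx 131.04$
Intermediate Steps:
$m{\left(g,K \right)} = 4 + \frac{-3 + K}{1 + g}$ ($m{\left(g,K \right)} = 4 + \frac{K - 3}{g + 1} = 4 + \frac{-3 + K}{1 + g}$)
$P{\left(L,v \right)} = v \left(3 + L\right)$
$Q{\left(x \right)} = x + \frac{x \left(1 + 5 x\right)}{1 + x}$ ($Q{\left(x \right)} = x + x \frac{1 + x + 4 x}{1 + x} = x + x \frac{1 + 5 x}{1 + x} = x + \frac{x \left(1 + 5 x\right)}{1 + x}$)
$\sqrt{Q{\left(P{\left(A,14 \right)} \right)} + 17763} = \sqrt{\frac{2 \cdot 14 \left(3 - 10\right) \left(1 + 3 \cdot 14 \left(3 - 10\right)\right)}{1 + 14 \left(3 - 10\right)} + 17763} = \sqrt{\frac{2 \cdot 14 \left(-7\right) \left(1 + 3 \cdot 14 \left(-7\right)\right)}{1 + 14 \left(-7\right)} + 17763} = \sqrt{2 \left(-98\right) \frac{1}{1 - 98} \left(1 + 3 \left(-98\right)\right) + 17763} = \sqrt{2 \left(-98\right) \frac{1}{-97} \left(1 - 294\right) + 17763} = \sqrt{2 \left(-98\right) \left(- \frac{1}{97}\right) \left(-293\right) + 17763} = \sqrt{- \frac{57428}{97} + 17763} = \sqrt{\frac{1665583}{97}} = \frac{\sqrt{161561551}}{97}$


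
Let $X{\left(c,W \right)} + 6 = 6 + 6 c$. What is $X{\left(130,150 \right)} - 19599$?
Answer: $-18819$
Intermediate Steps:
$X{\left(c,W \right)} = 6 c$ ($X{\left(c,W \right)} = -6 + \left(6 + 6 c\right) = 6 c$)
$X{\left(130,150 \right)} - 19599 = 6 \cdot 130 - 19599 = 780 - 19599 = -18819$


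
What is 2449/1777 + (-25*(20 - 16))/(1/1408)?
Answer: -250199151/1777 ≈ -1.4080e+5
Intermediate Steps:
2449/1777 + (-25*(20 - 16))/(1/1408) = 2449*(1/1777) + (-25*4)/(1/1408) = 2449/1777 - 100*1408 = 2449/1777 - 140800 = -250199151/1777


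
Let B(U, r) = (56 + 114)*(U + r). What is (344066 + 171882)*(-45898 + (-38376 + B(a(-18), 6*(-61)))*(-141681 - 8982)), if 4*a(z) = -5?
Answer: 7836251831562850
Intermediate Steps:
a(z) = -5/4 (a(z) = (1/4)*(-5) = -5/4)
B(U, r) = 170*U + 170*r (B(U, r) = 170*(U + r) = 170*U + 170*r)
(344066 + 171882)*(-45898 + (-38376 + B(a(-18), 6*(-61)))*(-141681 - 8982)) = (344066 + 171882)*(-45898 + (-38376 + (170*(-5/4) + 170*(6*(-61))))*(-141681 - 8982)) = 515948*(-45898 + (-38376 + (-425/2 + 170*(-366)))*(-150663)) = 515948*(-45898 + (-38376 + (-425/2 - 62220))*(-150663)) = 515948*(-45898 + (-38376 - 124865/2)*(-150663)) = 515948*(-45898 - 201617/2*(-150663)) = 515948*(-45898 + 30376222071/2) = 515948*(30376130275/2) = 7836251831562850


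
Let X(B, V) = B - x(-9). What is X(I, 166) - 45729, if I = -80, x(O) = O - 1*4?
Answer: -45796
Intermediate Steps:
x(O) = -4 + O (x(O) = O - 4 = -4 + O)
X(B, V) = 13 + B (X(B, V) = B - (-4 - 9) = B - 1*(-13) = B + 13 = 13 + B)
X(I, 166) - 45729 = (13 - 80) - 45729 = -67 - 45729 = -45796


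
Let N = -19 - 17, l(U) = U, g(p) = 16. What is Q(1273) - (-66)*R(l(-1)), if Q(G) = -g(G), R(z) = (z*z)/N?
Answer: -107/6 ≈ -17.833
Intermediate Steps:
N = -36
R(z) = -z²/36 (R(z) = (z*z)/(-36) = z²*(-1/36) = -z²/36)
Q(G) = -16 (Q(G) = -1*16 = -16)
Q(1273) - (-66)*R(l(-1)) = -16 - (-66)*(-1/36*(-1)²) = -16 - (-66)*(-1/36*1) = -16 - (-66)*(-1)/36 = -16 - 1*11/6 = -16 - 11/6 = -107/6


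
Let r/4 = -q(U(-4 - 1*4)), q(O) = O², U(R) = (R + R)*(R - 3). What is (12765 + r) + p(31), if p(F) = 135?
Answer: -111004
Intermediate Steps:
U(R) = 2*R*(-3 + R) (U(R) = (2*R)*(-3 + R) = 2*R*(-3 + R))
r = -123904 (r = 4*(-(2*(-4 - 1*4)*(-3 + (-4 - 1*4)))²) = 4*(-(2*(-4 - 4)*(-3 + (-4 - 4)))²) = 4*(-(2*(-8)*(-3 - 8))²) = 4*(-(2*(-8)*(-11))²) = 4*(-1*176²) = 4*(-1*30976) = 4*(-30976) = -123904)
(12765 + r) + p(31) = (12765 - 123904) + 135 = -111139 + 135 = -111004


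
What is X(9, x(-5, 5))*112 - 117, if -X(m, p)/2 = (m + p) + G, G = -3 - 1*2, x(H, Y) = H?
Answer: 107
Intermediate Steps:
G = -5 (G = -3 - 2 = -5)
X(m, p) = 10 - 2*m - 2*p (X(m, p) = -2*((m + p) - 5) = -2*(-5 + m + p) = 10 - 2*m - 2*p)
X(9, x(-5, 5))*112 - 117 = (10 - 2*9 - 2*(-5))*112 - 117 = (10 - 18 + 10)*112 - 117 = 2*112 - 117 = 224 - 117 = 107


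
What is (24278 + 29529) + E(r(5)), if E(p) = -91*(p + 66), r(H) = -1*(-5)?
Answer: 47346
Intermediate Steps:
r(H) = 5
E(p) = -6006 - 91*p (E(p) = -91*(66 + p) = -6006 - 91*p)
(24278 + 29529) + E(r(5)) = (24278 + 29529) + (-6006 - 91*5) = 53807 + (-6006 - 455) = 53807 - 6461 = 47346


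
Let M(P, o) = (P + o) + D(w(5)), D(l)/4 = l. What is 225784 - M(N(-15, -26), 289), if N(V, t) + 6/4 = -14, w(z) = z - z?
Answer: 451021/2 ≈ 2.2551e+5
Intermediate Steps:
w(z) = 0
D(l) = 4*l
N(V, t) = -31/2 (N(V, t) = -3/2 - 14 = -31/2)
M(P, o) = P + o (M(P, o) = (P + o) + 4*0 = (P + o) + 0 = P + o)
225784 - M(N(-15, -26), 289) = 225784 - (-31/2 + 289) = 225784 - 1*547/2 = 225784 - 547/2 = 451021/2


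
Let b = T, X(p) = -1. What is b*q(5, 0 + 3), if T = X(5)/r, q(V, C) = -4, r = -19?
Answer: -4/19 ≈ -0.21053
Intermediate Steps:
T = 1/19 (T = -1/(-19) = -1*(-1/19) = 1/19 ≈ 0.052632)
b = 1/19 ≈ 0.052632
b*q(5, 0 + 3) = (1/19)*(-4) = -4/19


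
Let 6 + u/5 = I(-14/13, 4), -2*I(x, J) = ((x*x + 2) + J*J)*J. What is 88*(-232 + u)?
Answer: -6745904/169 ≈ -39917.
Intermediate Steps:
I(x, J) = -J*(2 + J**2 + x**2)/2 (I(x, J) = -((x*x + 2) + J*J)*J/2 = -((x**2 + 2) + J**2)*J/2 = -((2 + x**2) + J**2)*J/2 = -(2 + J**2 + x**2)*J/2 = -J*(2 + J**2 + x**2)/2)
u = -37450/169 (u = -30 + 5*(-1/2*4*(2 + 4**2 + (-14/13)**2)) = -30 + 5*(-1/2*4*(2 + 16 + (-14*1/13)**2)) = -30 + 5*(-1/2*4*(2 + 16 + (-14/13)**2)) = -30 + 5*(-1/2*4*(2 + 16 + 196/169)) = -30 + 5*(-1/2*4*3238/169) = -30 + 5*(-6476/169) = -30 - 32380/169 = -37450/169 ≈ -221.60)
88*(-232 + u) = 88*(-232 - 37450/169) = 88*(-76658/169) = -6745904/169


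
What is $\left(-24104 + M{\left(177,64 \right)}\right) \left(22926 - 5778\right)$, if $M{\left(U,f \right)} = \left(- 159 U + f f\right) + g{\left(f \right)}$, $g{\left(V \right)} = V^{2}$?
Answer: $-755455140$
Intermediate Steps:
$M{\left(U,f \right)} = - 159 U + 2 f^{2}$ ($M{\left(U,f \right)} = \left(- 159 U + f f\right) + f^{2} = \left(- 159 U + f^{2}\right) + f^{2} = \left(f^{2} - 159 U\right) + f^{2} = - 159 U + 2 f^{2}$)
$\left(-24104 + M{\left(177,64 \right)}\right) \left(22926 - 5778\right) = \left(-24104 + \left(\left(-159\right) 177 + 2 \cdot 64^{2}\right)\right) \left(22926 - 5778\right) = \left(-24104 + \left(-28143 + 2 \cdot 4096\right)\right) 17148 = \left(-24104 + \left(-28143 + 8192\right)\right) 17148 = \left(-24104 - 19951\right) 17148 = \left(-44055\right) 17148 = -755455140$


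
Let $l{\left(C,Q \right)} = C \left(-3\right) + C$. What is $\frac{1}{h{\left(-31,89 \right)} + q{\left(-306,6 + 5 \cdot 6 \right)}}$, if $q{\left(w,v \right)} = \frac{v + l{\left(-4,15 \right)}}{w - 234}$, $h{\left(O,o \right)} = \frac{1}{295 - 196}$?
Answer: $- \frac{1485}{106} \approx -14.009$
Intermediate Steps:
$l{\left(C,Q \right)} = - 2 C$ ($l{\left(C,Q \right)} = - 3 C + C = - 2 C$)
$h{\left(O,o \right)} = \frac{1}{99}$
$q{\left(w,v \right)} = \frac{8 + v}{-234 + w}$ ($q{\left(w,v \right)} = \frac{v - -8}{w - 234} = \frac{v + 8}{-234 + w} = \frac{8 + v}{-234 + w}$)
$\frac{1}{h{\left(-31,89 \right)} + q{\left(-306,6 + 5 \cdot 6 \right)}} = \frac{1}{\frac{1}{99} + \frac{8 + \left(6 + 5 \cdot 6\right)}{-234 - 306}} = \frac{1}{\frac{1}{99} + \frac{8 + \left(6 + 30\right)}{-540}} = \frac{1}{\frac{1}{99} - \frac{8 + 36}{540}} = \frac{1}{\frac{1}{99} - \frac{11}{135}} = \frac{1}{- \frac{106}{1485}} = - \frac{1485}{106}$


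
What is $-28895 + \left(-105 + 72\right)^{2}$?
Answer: $-27806$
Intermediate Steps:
$-28895 + \left(-105 + 72\right)^{2} = -28895 + \left(-33\right)^{2} = -28895 + 1089 = -27806$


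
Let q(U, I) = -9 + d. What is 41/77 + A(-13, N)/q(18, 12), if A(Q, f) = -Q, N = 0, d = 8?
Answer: -960/77 ≈ -12.468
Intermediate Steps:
q(U, I) = -1 (q(U, I) = -9 + 8 = -1)
41/77 + A(-13, N)/q(18, 12) = 41/77 - 1*(-13)/(-1) = 41*(1/77) + 13*(-1) = 41/77 - 13 = -960/77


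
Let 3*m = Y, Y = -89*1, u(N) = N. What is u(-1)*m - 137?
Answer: -322/3 ≈ -107.33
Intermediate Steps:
Y = -89
m = -89/3 (m = (⅓)*(-89) = -89/3 ≈ -29.667)
u(-1)*m - 137 = -1*(-89/3) - 137 = 89/3 - 137 = -322/3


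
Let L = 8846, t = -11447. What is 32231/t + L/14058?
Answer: -175921618/80460963 ≈ -2.1864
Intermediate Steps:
32231/t + L/14058 = 32231/(-11447) + 8846/14058 = 32231*(-1/11447) + 8846*(1/14058) = -32231/11447 + 4423/7029 = -175921618/80460963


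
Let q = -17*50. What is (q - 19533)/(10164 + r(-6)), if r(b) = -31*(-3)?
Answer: -20383/10257 ≈ -1.9872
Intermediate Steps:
r(b) = 93
q = -850
(q - 19533)/(10164 + r(-6)) = (-850 - 19533)/(10164 + 93) = -20383/10257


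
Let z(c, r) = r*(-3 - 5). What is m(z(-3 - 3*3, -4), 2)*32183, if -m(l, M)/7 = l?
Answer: -7208992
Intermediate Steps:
z(c, r) = -8*r (z(c, r) = r*(-8) = -8*r)
m(l, M) = -7*l
m(z(-3 - 3*3, -4), 2)*32183 = -(-56)*(-4)*32183 = -7*32*32183 = -224*32183 = -7208992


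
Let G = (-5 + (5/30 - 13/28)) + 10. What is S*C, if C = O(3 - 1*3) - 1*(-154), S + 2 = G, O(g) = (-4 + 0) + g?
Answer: 5675/14 ≈ 405.36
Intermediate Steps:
O(g) = -4 + g
G = 395/84 (G = (-5 + (5*(1/30) - 13*1/28)) + 10 = (-5 + (⅙ - 13/28)) + 10 = (-5 - 25/84) + 10 = -445/84 + 10 = 395/84 ≈ 4.7024)
S = 227/84 (S = -2 + 395/84 = 227/84 ≈ 2.7024)
C = 150 (C = (-4 + (3 - 1*3)) - 1*(-154) = (-4 + (3 - 3)) + 154 = (-4 + 0) + 154 = -4 + 154 = 150)
S*C = (227/84)*150 = 5675/14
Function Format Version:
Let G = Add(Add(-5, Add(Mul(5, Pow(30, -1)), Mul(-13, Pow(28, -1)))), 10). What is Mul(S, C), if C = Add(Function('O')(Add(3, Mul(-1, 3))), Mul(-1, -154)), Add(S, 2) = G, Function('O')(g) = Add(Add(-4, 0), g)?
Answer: Rational(5675, 14) ≈ 405.36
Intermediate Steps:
Function('O')(g) = Add(-4, g)
G = Rational(395, 84) (G = Add(Add(-5, Add(Mul(5, Rational(1, 30)), Mul(-13, Rational(1, 28)))), 10) = Add(Add(-5, Add(Rational(1, 6), Rational(-13, 28))), 10) = Add(Add(-5, Rational(-25, 84)), 10) = Add(Rational(-445, 84), 10) = Rational(395, 84) ≈ 4.7024)
S = Rational(227, 84) (S = Add(-2, Rational(395, 84)) = Rational(227, 84) ≈ 2.7024)
C = 150 (C = Add(Add(-4, Add(3, Mul(-1, 3))), Mul(-1, -154)) = Add(Add(-4, Add(3, -3)), 154) = Add(Add(-4, 0), 154) = Add(-4, 154) = 150)
Mul(S, C) = Mul(Rational(227, 84), 150) = Rational(5675, 14)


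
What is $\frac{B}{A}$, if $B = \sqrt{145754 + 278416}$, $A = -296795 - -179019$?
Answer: $- \frac{3 \sqrt{47130}}{117776} \approx -0.0055299$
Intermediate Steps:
$A = -117776$ ($A = -296795 + 179019 = -117776$)
$B = 3 \sqrt{47130}$ ($B = \sqrt{424170} = 3 \sqrt{47130} \approx 651.28$)
$\frac{B}{A} = \frac{3 \sqrt{47130}}{-117776} = 3 \sqrt{47130} \left(- \frac{1}{117776}\right) = - \frac{3 \sqrt{47130}}{117776}$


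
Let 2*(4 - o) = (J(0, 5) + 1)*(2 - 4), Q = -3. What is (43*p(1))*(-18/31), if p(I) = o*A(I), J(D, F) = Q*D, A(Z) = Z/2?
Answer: -1935/31 ≈ -62.419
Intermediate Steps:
A(Z) = Z/2 (A(Z) = Z*(½) = Z/2)
J(D, F) = -3*D
o = 5 (o = 4 - (-3*0 + 1)*(2 - 4)/2 = 4 - (0 + 1)*(-2)/2 = 4 - (-2)/2 = 4 - ½*(-2) = 4 + 1 = 5)
p(I) = 5*I/2 (p(I) = 5*(I/2) = 5*I/2)
(43*p(1))*(-18/31) = (43*((5/2)*1))*(-18/31) = (43*(5/2))*(-18*1/31) = (215/2)*(-18/31) = -1935/31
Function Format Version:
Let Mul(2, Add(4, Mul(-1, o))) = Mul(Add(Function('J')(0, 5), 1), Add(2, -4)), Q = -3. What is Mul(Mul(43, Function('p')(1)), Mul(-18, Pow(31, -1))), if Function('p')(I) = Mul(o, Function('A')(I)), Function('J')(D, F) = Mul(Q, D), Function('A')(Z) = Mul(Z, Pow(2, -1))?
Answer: Rational(-1935, 31) ≈ -62.419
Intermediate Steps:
Function('A')(Z) = Mul(Rational(1, 2), Z) (Function('A')(Z) = Mul(Z, Rational(1, 2)) = Mul(Rational(1, 2), Z))
Function('J')(D, F) = Mul(-3, D)
o = 5 (o = Add(4, Mul(Rational(-1, 2), Mul(Add(Mul(-3, 0), 1), Add(2, -4)))) = Add(4, Mul(Rational(-1, 2), Mul(Add(0, 1), -2))) = Add(4, Mul(Rational(-1, 2), Mul(1, -2))) = Add(4, Mul(Rational(-1, 2), -2)) = Add(4, 1) = 5)
Function('p')(I) = Mul(Rational(5, 2), I) (Function('p')(I) = Mul(5, Mul(Rational(1, 2), I)) = Mul(Rational(5, 2), I))
Mul(Mul(43, Function('p')(1)), Mul(-18, Pow(31, -1))) = Mul(Mul(43, Mul(Rational(5, 2), 1)), Mul(-18, Pow(31, -1))) = Mul(Mul(43, Rational(5, 2)), Mul(-18, Rational(1, 31))) = Mul(Rational(215, 2), Rational(-18, 31)) = Rational(-1935, 31)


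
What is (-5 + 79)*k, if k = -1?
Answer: -74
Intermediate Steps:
(-5 + 79)*k = (-5 + 79)*(-1) = 74*(-1) = -74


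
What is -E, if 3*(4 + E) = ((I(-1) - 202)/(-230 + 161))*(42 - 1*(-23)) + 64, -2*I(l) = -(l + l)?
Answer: -16783/207 ≈ -81.077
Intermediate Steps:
I(l) = l (I(l) = -(-1)*(l + l)/2 = -(-1)*2*l/2 = -(-1)*l = l)
E = 16783/207 (E = -4 + (((-1 - 202)/(-230 + 161))*(42 - 1*(-23)) + 64)/3 = -4 + ((-203/(-69))*(42 + 23) + 64)/3 = -4 + (-203*(-1/69)*65 + 64)/3 = -4 + ((203/69)*65 + 64)/3 = -4 + (13195/69 + 64)/3 = -4 + (⅓)*(17611/69) = -4 + 17611/207 = 16783/207 ≈ 81.077)
-E = -1*16783/207 = -16783/207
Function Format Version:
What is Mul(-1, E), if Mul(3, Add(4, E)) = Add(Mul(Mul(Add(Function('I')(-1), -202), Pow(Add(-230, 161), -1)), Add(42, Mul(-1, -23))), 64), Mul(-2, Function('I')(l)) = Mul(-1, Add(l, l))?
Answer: Rational(-16783, 207) ≈ -81.077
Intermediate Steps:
Function('I')(l) = l (Function('I')(l) = Mul(Rational(-1, 2), Mul(-1, Add(l, l))) = Mul(Rational(-1, 2), Mul(-1, Mul(2, l))) = Mul(Rational(-1, 2), Mul(-2, l)) = l)
E = Rational(16783, 207) (E = Add(-4, Mul(Rational(1, 3), Add(Mul(Mul(Add(-1, -202), Pow(Add(-230, 161), -1)), Add(42, Mul(-1, -23))), 64))) = Add(-4, Mul(Rational(1, 3), Add(Mul(Mul(-203, Pow(-69, -1)), Add(42, 23)), 64))) = Add(-4, Mul(Rational(1, 3), Add(Mul(Mul(-203, Rational(-1, 69)), 65), 64))) = Add(-4, Mul(Rational(1, 3), Add(Mul(Rational(203, 69), 65), 64))) = Add(-4, Mul(Rational(1, 3), Add(Rational(13195, 69), 64))) = Add(-4, Mul(Rational(1, 3), Rational(17611, 69))) = Add(-4, Rational(17611, 207)) = Rational(16783, 207) ≈ 81.077)
Mul(-1, E) = Mul(-1, Rational(16783, 207)) = Rational(-16783, 207)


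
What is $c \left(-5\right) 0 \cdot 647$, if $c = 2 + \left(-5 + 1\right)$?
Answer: $0$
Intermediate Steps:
$c = -2$ ($c = 2 - 4 = -2$)
$c \left(-5\right) 0 \cdot 647 = \left(-2\right) \left(-5\right) 0 \cdot 647 = 10 \cdot 0 \cdot 647 = 0 \cdot 647 = 0$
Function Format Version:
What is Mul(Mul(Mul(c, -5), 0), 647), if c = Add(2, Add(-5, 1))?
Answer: 0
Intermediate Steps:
c = -2 (c = Add(2, -4) = -2)
Mul(Mul(Mul(c, -5), 0), 647) = Mul(Mul(Mul(-2, -5), 0), 647) = Mul(Mul(10, 0), 647) = Mul(0, 647) = 0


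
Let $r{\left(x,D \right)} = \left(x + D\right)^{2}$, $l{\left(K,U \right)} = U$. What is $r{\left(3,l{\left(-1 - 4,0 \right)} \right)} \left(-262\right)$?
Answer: $-2358$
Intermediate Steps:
$r{\left(x,D \right)} = \left(D + x\right)^{2}$
$r{\left(3,l{\left(-1 - 4,0 \right)} \right)} \left(-262\right) = \left(0 + 3\right)^{2} \left(-262\right) = 3^{2} \left(-262\right) = 9 \left(-262\right) = -2358$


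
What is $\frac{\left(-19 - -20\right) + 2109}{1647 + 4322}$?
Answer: $\frac{2110}{5969} \approx 0.35349$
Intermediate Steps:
$\frac{\left(-19 - -20\right) + 2109}{1647 + 4322} = \frac{\left(-19 + 20\right) + 2109}{5969} = \left(1 + 2109\right) \frac{1}{5969} = 2110 \cdot \frac{1}{5969} = \frac{2110}{5969}$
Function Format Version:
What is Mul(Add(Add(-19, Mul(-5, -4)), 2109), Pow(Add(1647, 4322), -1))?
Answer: Rational(2110, 5969) ≈ 0.35349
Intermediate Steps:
Mul(Add(Add(-19, Mul(-5, -4)), 2109), Pow(Add(1647, 4322), -1)) = Mul(Add(Add(-19, 20), 2109), Pow(5969, -1)) = Mul(Add(1, 2109), Rational(1, 5969)) = Mul(2110, Rational(1, 5969)) = Rational(2110, 5969)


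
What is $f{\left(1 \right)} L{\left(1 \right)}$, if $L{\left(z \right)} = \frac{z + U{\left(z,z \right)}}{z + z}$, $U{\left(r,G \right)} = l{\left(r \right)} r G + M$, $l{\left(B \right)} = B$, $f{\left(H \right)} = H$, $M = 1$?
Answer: $\frac{3}{2} \approx 1.5$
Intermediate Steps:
$U{\left(r,G \right)} = 1 + G r^{2}$ ($U{\left(r,G \right)} = r r G + 1 = r^{2} G + 1 = G r^{2} + 1 = 1 + G r^{2}$)
$L{\left(z \right)} = \frac{1 + z + z^{3}}{2 z}$ ($L{\left(z \right)} = \frac{z + \left(1 + z z^{2}\right)}{z + z} = \frac{z + \left(1 + z^{3}\right)}{2 z} = \left(1 + z + z^{3}\right) \frac{1}{2 z} = \frac{1 + z + z^{3}}{2 z}$)
$f{\left(1 \right)} L{\left(1 \right)} = 1 \frac{1 + 1 + 1^{3}}{2 \cdot 1} = 1 \cdot \frac{1}{2} \cdot 1 \left(1 + 1 + 1\right) = 1 \cdot \frac{1}{2} \cdot 1 \cdot 3 = 1 \cdot \frac{3}{2} = \frac{3}{2}$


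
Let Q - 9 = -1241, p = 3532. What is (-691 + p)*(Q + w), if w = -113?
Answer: -3821145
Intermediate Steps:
Q = -1232 (Q = 9 - 1241 = -1232)
(-691 + p)*(Q + w) = (-691 + 3532)*(-1232 - 113) = 2841*(-1345) = -3821145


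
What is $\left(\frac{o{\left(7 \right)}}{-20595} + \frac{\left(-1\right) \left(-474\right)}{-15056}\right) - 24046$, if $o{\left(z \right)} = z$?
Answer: $- \frac{3728076575071}{155039160} \approx -24046.0$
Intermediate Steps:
$\left(\frac{o{\left(7 \right)}}{-20595} + \frac{\left(-1\right) \left(-474\right)}{-15056}\right) - 24046 = \left(\frac{7}{-20595} + \frac{\left(-1\right) \left(-474\right)}{-15056}\right) - 24046 = \left(7 \left(- \frac{1}{20595}\right) + 474 \left(- \frac{1}{15056}\right)\right) - 24046 = \left(- \frac{7}{20595} - \frac{237}{7528}\right) - 24046 = - \frac{4933711}{155039160} - 24046 = - \frac{3728076575071}{155039160}$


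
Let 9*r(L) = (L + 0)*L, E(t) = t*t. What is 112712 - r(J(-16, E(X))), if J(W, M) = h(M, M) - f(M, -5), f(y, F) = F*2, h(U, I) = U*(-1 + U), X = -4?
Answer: 951908/9 ≈ 1.0577e+5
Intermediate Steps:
E(t) = t²
f(y, F) = 2*F
J(W, M) = 10 + M*(-1 + M) (J(W, M) = M*(-1 + M) - 2*(-5) = M*(-1 + M) - 1*(-10) = M*(-1 + M) + 10 = 10 + M*(-1 + M))
r(L) = L²/9 (r(L) = ((L + 0)*L)/9 = (L*L)/9 = L²/9)
112712 - r(J(-16, E(X))) = 112712 - (10 + (-4)²*(-1 + (-4)²))²/9 = 112712 - (10 + 16*(-1 + 16))²/9 = 112712 - (10 + 16*15)²/9 = 112712 - (10 + 240)²/9 = 112712 - 250²/9 = 112712 - 62500/9 = 951908/9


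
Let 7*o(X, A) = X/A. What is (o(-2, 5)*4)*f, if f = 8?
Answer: -64/35 ≈ -1.8286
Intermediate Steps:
o(X, A) = X/(7*A) (o(X, A) = (X/A)/7 = X/(7*A))
(o(-2, 5)*4)*f = (((1/7)*(-2)/5)*4)*8 = (((1/7)*(-2)*(1/5))*4)*8 = -2/35*4*8 = -8/35*8 = -64/35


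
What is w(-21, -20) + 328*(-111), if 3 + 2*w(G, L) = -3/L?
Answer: -1456377/40 ≈ -36409.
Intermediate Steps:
w(G, L) = -3/2 - 3/(2*L) (w(G, L) = -3/2 + (-3/L)/2 = -3/2 - 3/(2*L))
w(-21, -20) + 328*(-111) = (3/2)*(-1 - 1*(-20))/(-20) + 328*(-111) = (3/2)*(-1/20)*(-1 + 20) - 36408 = (3/2)*(-1/20)*19 - 36408 = -57/40 - 36408 = -1456377/40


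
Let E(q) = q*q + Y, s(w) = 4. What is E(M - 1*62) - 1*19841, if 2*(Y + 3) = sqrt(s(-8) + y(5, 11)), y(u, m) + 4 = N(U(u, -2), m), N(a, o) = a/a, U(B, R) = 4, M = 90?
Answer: -38119/2 ≈ -19060.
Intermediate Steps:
N(a, o) = 1
y(u, m) = -3 (y(u, m) = -4 + 1 = -3)
Y = -5/2 (Y = -3 + sqrt(4 - 3)/2 = -3 + sqrt(1)/2 = -3 + (1/2)*1 = -3 + 1/2 = -5/2 ≈ -2.5000)
E(q) = -5/2 + q**2 (E(q) = q*q - 5/2 = q**2 - 5/2 = -5/2 + q**2)
E(M - 1*62) - 1*19841 = (-5/2 + (90 - 1*62)**2) - 1*19841 = (-5/2 + (90 - 62)**2) - 19841 = (-5/2 + 28**2) - 19841 = (-5/2 + 784) - 19841 = 1563/2 - 19841 = -38119/2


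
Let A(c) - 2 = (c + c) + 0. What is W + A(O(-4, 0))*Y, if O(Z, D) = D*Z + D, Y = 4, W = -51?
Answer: -43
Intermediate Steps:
O(Z, D) = D + D*Z
A(c) = 2 + 2*c (A(c) = 2 + ((c + c) + 0) = 2 + (2*c + 0) = 2 + 2*c)
W + A(O(-4, 0))*Y = -51 + (2 + 2*(0*(1 - 4)))*4 = -51 + (2 + 2*(0*(-3)))*4 = -51 + (2 + 2*0)*4 = -51 + (2 + 0)*4 = -51 + 2*4 = -51 + 8 = -43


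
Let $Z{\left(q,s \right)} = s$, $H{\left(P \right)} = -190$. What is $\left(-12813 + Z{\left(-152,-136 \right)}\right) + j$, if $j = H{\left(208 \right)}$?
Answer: $-13139$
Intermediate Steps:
$j = -190$
$\left(-12813 + Z{\left(-152,-136 \right)}\right) + j = \left(-12813 - 136\right) - 190 = -12949 - 190 = -13139$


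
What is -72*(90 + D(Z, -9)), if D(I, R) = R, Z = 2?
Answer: -5832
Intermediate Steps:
-72*(90 + D(Z, -9)) = -72*(90 - 9) = -72*81 = -5832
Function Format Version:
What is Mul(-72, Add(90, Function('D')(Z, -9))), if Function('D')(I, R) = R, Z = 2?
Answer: -5832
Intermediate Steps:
Mul(-72, Add(90, Function('D')(Z, -9))) = Mul(-72, Add(90, -9)) = Mul(-72, 81) = -5832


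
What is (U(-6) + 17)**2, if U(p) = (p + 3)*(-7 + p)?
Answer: 3136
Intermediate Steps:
U(p) = (-7 + p)*(3 + p) (U(p) = (3 + p)*(-7 + p) = (-7 + p)*(3 + p))
(U(-6) + 17)**2 = ((-21 + (-6)**2 - 4*(-6)) + 17)**2 = ((-21 + 36 + 24) + 17)**2 = (39 + 17)**2 = 56**2 = 3136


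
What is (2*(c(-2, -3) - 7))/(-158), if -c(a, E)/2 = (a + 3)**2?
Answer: 9/79 ≈ 0.11392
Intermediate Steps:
c(a, E) = -2*(3 + a)**2 (c(a, E) = -2*(a + 3)**2 = -2*(3 + a)**2)
(2*(c(-2, -3) - 7))/(-158) = (2*(-2*(3 - 2)**2 - 7))/(-158) = -(-2*1**2 - 7)/79 = -(-2*1 - 7)/79 = -(-2 - 7)/79 = -(-9)/79 = -1/158*(-18) = 9/79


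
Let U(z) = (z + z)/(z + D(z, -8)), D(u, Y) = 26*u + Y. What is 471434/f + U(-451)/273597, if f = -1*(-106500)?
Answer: 52388569164571/11834917029750 ≈ 4.4266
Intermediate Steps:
D(u, Y) = Y + 26*u
f = 106500
U(z) = 2*z/(-8 + 27*z) (U(z) = (z + z)/(z + (-8 + 26*z)) = (2*z)/(-8 + 27*z) = 2*z/(-8 + 27*z))
471434/f + U(-451)/273597 = 471434/106500 + (2*(-451)/(-8 + 27*(-451)))/273597 = 471434*(1/106500) + (2*(-451)/(-8 - 12177))*(1/273597) = 235717/53250 + (2*(-451)/(-12185))*(1/273597) = 235717/53250 + (2*(-451)*(-1/12185))*(1/273597) = 235717/53250 + (902/12185)*(1/273597) = 235717/53250 + 902/3333779445 = 52388569164571/11834917029750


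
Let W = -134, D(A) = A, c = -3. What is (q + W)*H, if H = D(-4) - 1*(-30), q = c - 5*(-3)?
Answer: -3172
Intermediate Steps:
q = 12 (q = -3 - 5*(-3) = -3 + 15 = 12)
H = 26 (H = -4 - 1*(-30) = -4 + 30 = 26)
(q + W)*H = (12 - 134)*26 = -122*26 = -3172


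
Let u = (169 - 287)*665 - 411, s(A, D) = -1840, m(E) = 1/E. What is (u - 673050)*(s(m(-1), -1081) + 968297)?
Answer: -726708978467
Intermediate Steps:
u = -78881 (u = -118*665 - 411 = -78470 - 411 = -78881)
(u - 673050)*(s(m(-1), -1081) + 968297) = (-78881 - 673050)*(-1840 + 968297) = -751931*966457 = -726708978467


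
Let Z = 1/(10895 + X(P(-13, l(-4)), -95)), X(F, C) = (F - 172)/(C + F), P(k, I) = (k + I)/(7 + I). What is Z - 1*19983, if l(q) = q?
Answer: -65760515707/3290823 ≈ -19983.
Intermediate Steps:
P(k, I) = (I + k)/(7 + I)
X(F, C) = (-172 + F)/(C + F)
Z = 302/3290823 (Z = 1/(10895 + (-172 + (-4 - 13)/(7 - 4))/(-95 + (-4 - 13)/(7 - 4))) = 1/(10895 + (-172 - 17/3)/(-95 - 17/3)) = 1/(10895 - 533/3/(-302/3)) = 1/(10895 - 3/302*(-533/3)) = 1/(10895 + 533/302) = 1/(3290823/302) = 302/3290823 ≈ 9.1770e-5)
Z - 1*19983 = 302/3290823 - 1*19983 = 302/3290823 - 19983 = -65760515707/3290823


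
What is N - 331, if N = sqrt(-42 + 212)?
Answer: -331 + sqrt(170) ≈ -317.96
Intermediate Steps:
N = sqrt(170) ≈ 13.038
N - 331 = sqrt(170) - 331 = -331 + sqrt(170)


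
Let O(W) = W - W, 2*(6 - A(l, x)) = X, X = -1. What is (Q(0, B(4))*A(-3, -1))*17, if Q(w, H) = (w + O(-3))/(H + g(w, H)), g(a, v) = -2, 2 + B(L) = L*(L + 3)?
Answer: 0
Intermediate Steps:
A(l, x) = 13/2 (A(l, x) = 6 - ½*(-1) = 6 + ½ = 13/2)
O(W) = 0
B(L) = -2 + L*(3 + L) (B(L) = -2 + L*(L + 3) = -2 + L*(3 + L))
Q(w, H) = w/(-2 + H) (Q(w, H) = (w + 0)/(H - 2) = w/(-2 + H))
(Q(0, B(4))*A(-3, -1))*17 = ((0/(-2 + (-2 + 4² + 3*4)))*(13/2))*17 = ((0/(-2 + (-2 + 16 + 12)))*(13/2))*17 = ((0/(-2 + 26))*(13/2))*17 = ((0/24)*(13/2))*17 = ((0*(1/24))*(13/2))*17 = (0*(13/2))*17 = 0*17 = 0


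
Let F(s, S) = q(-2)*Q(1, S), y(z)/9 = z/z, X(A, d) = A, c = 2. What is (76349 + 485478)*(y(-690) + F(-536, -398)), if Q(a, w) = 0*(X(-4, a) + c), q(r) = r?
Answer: 5056443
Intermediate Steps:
Q(a, w) = 0 (Q(a, w) = 0*(-4 + 2) = 0*(-2) = 0)
y(z) = 9 (y(z) = 9*(z/z) = 9*1 = 9)
F(s, S) = 0 (F(s, S) = -2*0 = 0)
(76349 + 485478)*(y(-690) + F(-536, -398)) = (76349 + 485478)*(9 + 0) = 561827*9 = 5056443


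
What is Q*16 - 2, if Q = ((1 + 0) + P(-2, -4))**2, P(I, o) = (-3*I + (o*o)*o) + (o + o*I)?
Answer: 44942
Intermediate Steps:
P(I, o) = o + o**3 - 3*I + I*o (P(I, o) = (-3*I + o**2*o) + (o + I*o) = (-3*I + o**3) + (o + I*o) = (o**3 - 3*I) + (o + I*o) = o + o**3 - 3*I + I*o)
Q = 2809 (Q = ((1 + 0) + (-4 + (-4)**3 - 3*(-2) - 2*(-4)))**2 = (1 + (-4 - 64 + 6 + 8))**2 = (1 - 54)**2 = (-53)**2 = 2809)
Q*16 - 2 = 2809*16 - 2 = 44944 - 2 = 44942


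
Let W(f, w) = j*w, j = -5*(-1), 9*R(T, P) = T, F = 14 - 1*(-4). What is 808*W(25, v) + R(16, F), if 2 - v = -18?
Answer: 727216/9 ≈ 80802.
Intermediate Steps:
F = 18 (F = 14 + 4 = 18)
v = 20 (v = 2 - 1*(-18) = 2 + 18 = 20)
R(T, P) = T/9
j = 5
W(f, w) = 5*w
808*W(25, v) + R(16, F) = 808*(5*20) + (1/9)*16 = 808*100 + 16/9 = 80800 + 16/9 = 727216/9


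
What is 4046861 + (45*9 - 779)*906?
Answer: 3708017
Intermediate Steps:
4046861 + (45*9 - 779)*906 = 4046861 + (405 - 779)*906 = 4046861 - 374*906 = 4046861 - 338844 = 3708017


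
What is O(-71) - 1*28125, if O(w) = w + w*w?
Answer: -23155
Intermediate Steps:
O(w) = w + w²
O(-71) - 1*28125 = -71*(1 - 71) - 1*28125 = -71*(-70) - 28125 = 4970 - 28125 = -23155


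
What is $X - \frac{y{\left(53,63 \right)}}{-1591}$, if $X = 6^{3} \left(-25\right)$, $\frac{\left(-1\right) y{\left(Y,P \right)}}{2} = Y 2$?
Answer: $- \frac{8591612}{1591} \approx -5400.1$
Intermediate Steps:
$y{\left(Y,P \right)} = - 4 Y$ ($y{\left(Y,P \right)} = - 2 Y 2 = - 2 \cdot 2 Y = - 4 Y$)
$X = -5400$ ($X = 216 \left(-25\right) = -5400$)
$X - \frac{y{\left(53,63 \right)}}{-1591} = -5400 - \frac{\left(-4\right) 53}{-1591} = -5400 - \left(-212\right) \left(- \frac{1}{1591}\right) = -5400 - \frac{212}{1591} = - \frac{8591612}{1591}$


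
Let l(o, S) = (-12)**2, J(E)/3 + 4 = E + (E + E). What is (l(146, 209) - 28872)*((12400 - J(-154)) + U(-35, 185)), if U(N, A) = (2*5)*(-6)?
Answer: -394665264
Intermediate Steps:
J(E) = -12 + 9*E (J(E) = -12 + 3*(E + (E + E)) = -12 + 3*(E + 2*E) = -12 + 3*(3*E) = -12 + 9*E)
l(o, S) = 144
U(N, A) = -60 (U(N, A) = 10*(-6) = -60)
(l(146, 209) - 28872)*((12400 - J(-154)) + U(-35, 185)) = (144 - 28872)*((12400 - (-12 + 9*(-154))) - 60) = -28728*((12400 - (-12 - 1386)) - 60) = -28728*((12400 - 1*(-1398)) - 60) = -28728*((12400 + 1398) - 60) = -28728*(13798 - 60) = -28728*13738 = -394665264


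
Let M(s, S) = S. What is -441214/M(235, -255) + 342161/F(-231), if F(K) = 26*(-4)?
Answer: -41364799/26520 ≈ -1559.8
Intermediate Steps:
F(K) = -104
-441214/M(235, -255) + 342161/F(-231) = -441214/(-255) + 342161/(-104) = -441214*(-1/255) + 342161*(-1/104) = 441214/255 - 342161/104 = -41364799/26520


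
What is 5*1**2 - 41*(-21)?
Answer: 866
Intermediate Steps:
5*1**2 - 41*(-21) = 5*1 + 861 = 5 + 861 = 866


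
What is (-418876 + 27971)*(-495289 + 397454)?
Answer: 38244190675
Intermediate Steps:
(-418876 + 27971)*(-495289 + 397454) = -390905*(-97835) = 38244190675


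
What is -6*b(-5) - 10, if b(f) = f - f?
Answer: -10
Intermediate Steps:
b(f) = 0
-6*b(-5) - 10 = -6*0 - 10 = 0 - 10 = -10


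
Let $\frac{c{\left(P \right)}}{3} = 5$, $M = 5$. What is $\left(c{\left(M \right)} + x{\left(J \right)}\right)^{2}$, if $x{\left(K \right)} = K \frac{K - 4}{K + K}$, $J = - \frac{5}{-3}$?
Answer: $\frac{6889}{36} \approx 191.36$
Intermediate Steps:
$c{\left(P \right)} = 15$ ($c{\left(P \right)} = 3 \cdot 5 = 15$)
$J = \frac{5}{3}$ ($J = \left(-5\right) \left(- \frac{1}{3}\right) = \frac{5}{3} \approx 1.6667$)
$x{\left(K \right)} = -2 + \frac{K}{2}$ ($x{\left(K \right)} = K \frac{-4 + K}{2 K} = -2 + \frac{K}{2}$)
$\left(c{\left(M \right)} + x{\left(J \right)}\right)^{2} = \left(15 + \left(-2 + \frac{1}{2} \cdot \frac{5}{3}\right)\right)^{2} = \left(15 + \left(-2 + \frac{5}{6}\right)\right)^{2} = \left(15 - \frac{7}{6}\right)^{2} = \left(\frac{83}{6}\right)^{2} = \frac{6889}{36}$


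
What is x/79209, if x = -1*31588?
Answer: -31588/79209 ≈ -0.39879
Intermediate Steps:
x = -31588
x/79209 = -31588/79209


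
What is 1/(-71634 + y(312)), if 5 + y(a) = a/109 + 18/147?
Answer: -5341/382607957 ≈ -1.3959e-5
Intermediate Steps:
y(a) = -239/49 + a/109 (y(a) = -5 + (a/109 + 18/147) = -5 + (a*(1/109) + 18*(1/147)) = -5 + (a/109 + 6/49) = -5 + (6/49 + a/109) = -239/49 + a/109)
1/(-71634 + y(312)) = 1/(-71634 + (-239/49 + (1/109)*312)) = 1/(-71634 + (-239/49 + 312/109)) = 1/(-71634 - 10763/5341) = 1/(-382607957/5341) = -5341/382607957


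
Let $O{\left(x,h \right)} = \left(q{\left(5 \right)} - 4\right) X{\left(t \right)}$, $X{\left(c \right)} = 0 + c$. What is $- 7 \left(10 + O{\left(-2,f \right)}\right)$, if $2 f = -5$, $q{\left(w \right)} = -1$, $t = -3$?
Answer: $-175$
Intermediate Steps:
$X{\left(c \right)} = c$
$f = - \frac{5}{2}$ ($f = \frac{1}{2} \left(-5\right) = - \frac{5}{2} \approx -2.5$)
$O{\left(x,h \right)} = 15$ ($O{\left(x,h \right)} = \left(-1 - 4\right) \left(-3\right) = \left(-5\right) \left(-3\right) = 15$)
$- 7 \left(10 + O{\left(-2,f \right)}\right) = - 7 \left(10 + 15\right) = \left(-7\right) 25 = -175$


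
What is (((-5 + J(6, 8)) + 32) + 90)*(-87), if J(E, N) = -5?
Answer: -9744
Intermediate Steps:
(((-5 + J(6, 8)) + 32) + 90)*(-87) = (((-5 - 5) + 32) + 90)*(-87) = ((-10 + 32) + 90)*(-87) = (22 + 90)*(-87) = 112*(-87) = -9744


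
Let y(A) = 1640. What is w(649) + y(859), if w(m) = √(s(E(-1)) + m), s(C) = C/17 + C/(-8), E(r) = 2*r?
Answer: 1640 + √750397/34 ≈ 1665.5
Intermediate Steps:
s(C) = -9*C/136 (s(C) = C*(1/17) + C*(-⅛) = C/17 - C/8 = -9*C/136)
w(m) = √(9/68 + m) (w(m) = √(-9*(-1)/68 + m) = √(-9/136*(-2) + m) = √(9/68 + m))
w(649) + y(859) = √(153 + 1156*649)/34 + 1640 = √(153 + 750244)/34 + 1640 = √750397/34 + 1640 = 1640 + √750397/34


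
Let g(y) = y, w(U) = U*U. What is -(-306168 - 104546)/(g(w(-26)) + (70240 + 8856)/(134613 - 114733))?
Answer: 1020624290/1689747 ≈ 604.01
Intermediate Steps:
w(U) = U²
-(-306168 - 104546)/(g(w(-26)) + (70240 + 8856)/(134613 - 114733)) = -(-306168 - 104546)/((-26)² + (70240 + 8856)/(134613 - 114733)) = -(-410714)/(676 + 79096/19880) = -(-410714)/(676 + 79096*(1/19880)) = -(-410714)/(676 + 9887/2485) = -(-410714)/1689747/2485 = -(-410714)*2485/1689747 = -1*(-1020624290/1689747) = 1020624290/1689747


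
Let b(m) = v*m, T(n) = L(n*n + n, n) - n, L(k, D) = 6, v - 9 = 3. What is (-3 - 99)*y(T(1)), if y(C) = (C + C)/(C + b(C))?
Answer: -204/13 ≈ -15.692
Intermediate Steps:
v = 12 (v = 9 + 3 = 12)
T(n) = 6 - n
b(m) = 12*m
y(C) = 2/13 (y(C) = (C + C)/(C + 12*C) = (2*C)/((13*C)) = (2*C)*(1/(13*C)) = 2/13)
(-3 - 99)*y(T(1)) = (-3 - 99)*(2/13) = -102*2/13 = -204/13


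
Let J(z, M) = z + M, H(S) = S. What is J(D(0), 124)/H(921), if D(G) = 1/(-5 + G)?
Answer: 619/4605 ≈ 0.13442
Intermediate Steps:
J(z, M) = M + z
J(D(0), 124)/H(921) = (124 + 1/(-5 + 0))/921 = (124 + 1/(-5))*(1/921) = (124 - ⅕)*(1/921) = (619/5)*(1/921) = 619/4605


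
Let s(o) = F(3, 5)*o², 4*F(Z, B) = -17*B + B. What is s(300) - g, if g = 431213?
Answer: -2231213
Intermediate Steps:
F(Z, B) = -4*B (F(Z, B) = (-17*B + B)/4 = (-16*B)/4 = -4*B)
s(o) = -20*o² (s(o) = (-4*5)*o² = -20*o²)
s(300) - g = -20*300² - 1*431213 = -20*90000 - 431213 = -1800000 - 431213 = -2231213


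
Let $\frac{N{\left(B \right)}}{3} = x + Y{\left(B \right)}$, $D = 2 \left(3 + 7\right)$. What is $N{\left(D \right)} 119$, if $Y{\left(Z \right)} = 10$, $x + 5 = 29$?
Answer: $12138$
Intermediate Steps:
$x = 24$ ($x = -5 + 29 = 24$)
$D = 20$ ($D = 2 \cdot 10 = 20$)
$N{\left(B \right)} = 102$ ($N{\left(B \right)} = 3 \left(24 + 10\right) = 3 \cdot 34 = 102$)
$N{\left(D \right)} 119 = 102 \cdot 119 = 12138$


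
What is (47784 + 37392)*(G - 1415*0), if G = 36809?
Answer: 3135243384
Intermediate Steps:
(47784 + 37392)*(G - 1415*0) = (47784 + 37392)*(36809 - 1415*0) = 85176*(36809 + 0) = 85176*36809 = 3135243384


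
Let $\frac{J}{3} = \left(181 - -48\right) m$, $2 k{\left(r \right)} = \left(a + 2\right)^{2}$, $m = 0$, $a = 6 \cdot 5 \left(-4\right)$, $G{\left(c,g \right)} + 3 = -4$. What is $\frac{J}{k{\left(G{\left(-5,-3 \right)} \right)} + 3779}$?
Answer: $0$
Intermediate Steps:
$G{\left(c,g \right)} = -7$ ($G{\left(c,g \right)} = -3 - 4 = -7$)
$a = -120$ ($a = 30 \left(-4\right) = -120$)
$k{\left(r \right)} = 6962$ ($k{\left(r \right)} = \frac{\left(-120 + 2\right)^{2}}{2} = \frac{\left(-118\right)^{2}}{2} = \frac{1}{2} \cdot 13924 = 6962$)
$J = 0$ ($J = 3 \left(181 - -48\right) 0 = 3 \left(181 + 48\right) 0 = 3 \cdot 229 \cdot 0 = 3 \cdot 0 = 0$)
$\frac{J}{k{\left(G{\left(-5,-3 \right)} \right)} + 3779} = \frac{0}{6962 + 3779} = \frac{0}{10741} = 0 \cdot \frac{1}{10741} = 0$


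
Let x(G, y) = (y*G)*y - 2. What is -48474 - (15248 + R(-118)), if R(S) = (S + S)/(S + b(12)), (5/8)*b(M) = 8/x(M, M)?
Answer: -16222154988/254569 ≈ -63724.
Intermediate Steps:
x(G, y) = -2 + G*y² (x(G, y) = (G*y)*y - 2 = G*y² - 2 = -2 + G*y²)
b(M) = 64/(5*(-2 + M³)) (b(M) = 8*(8/(-2 + M*M²))/5 = 8*(8/(-2 + M³))/5 = 64/(5*(-2 + M³)))
R(S) = 2*S/(32/4315 + S) (R(S) = (S + S)/(S + 64/(5*(-2 + 12³))) = (2*S)/(S + 64/(5*(-2 + 1728))) = (2*S)/(S + (64/5)/1726) = (2*S)/(S + (64/5)*(1/1726)) = (2*S)/(S + 32/4315) = (2*S)/(32/4315 + S) = 2*S/(32/4315 + S))
-48474 - (15248 + R(-118)) = -48474 - (15248 + 8630*(-118)/(32 + 4315*(-118))) = -48474 - (15248 + 8630*(-118)/(32 - 509170)) = -48474 - (15248 + 8630*(-118)/(-509138)) = -48474 - (15248 + 8630*(-118)*(-1/509138)) = -48474 - (15248 + 509170/254569) = -48474 - 1*3882177282/254569 = -48474 - 3882177282/254569 = -16222154988/254569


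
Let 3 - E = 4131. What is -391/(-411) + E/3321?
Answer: -44233/151659 ≈ -0.29166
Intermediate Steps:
E = -4128 (E = 3 - 1*4131 = 3 - 4131 = -4128)
-391/(-411) + E/3321 = -391/(-411) - 4128/3321 = -391*(-1/411) - 4128*1/3321 = 391/411 - 1376/1107 = -44233/151659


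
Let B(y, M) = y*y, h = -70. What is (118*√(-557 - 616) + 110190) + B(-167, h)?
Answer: 138079 + 118*I*√1173 ≈ 1.3808e+5 + 4041.4*I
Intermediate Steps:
B(y, M) = y²
(118*√(-557 - 616) + 110190) + B(-167, h) = (118*√(-557 - 616) + 110190) + (-167)² = (118*√(-1173) + 110190) + 27889 = (118*(I*√1173) + 110190) + 27889 = (118*I*√1173 + 110190) + 27889 = (110190 + 118*I*√1173) + 27889 = 138079 + 118*I*√1173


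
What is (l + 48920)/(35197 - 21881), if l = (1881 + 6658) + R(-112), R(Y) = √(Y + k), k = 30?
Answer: 57459/13316 + I*√82/13316 ≈ 4.315 + 0.00068004*I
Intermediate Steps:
R(Y) = √(30 + Y) (R(Y) = √(Y + 30) = √(30 + Y))
l = 8539 + I*√82 (l = (1881 + 6658) + √(30 - 112) = 8539 + √(-82) = 8539 + I*√82 ≈ 8539.0 + 9.0554*I)
(l + 48920)/(35197 - 21881) = ((8539 + I*√82) + 48920)/(35197 - 21881) = (57459 + I*√82)/13316 = (57459 + I*√82)*(1/13316) = 57459/13316 + I*√82/13316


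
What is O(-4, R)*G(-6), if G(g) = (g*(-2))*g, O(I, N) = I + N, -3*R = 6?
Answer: 432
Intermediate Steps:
R = -2 (R = -⅓*6 = -2)
G(g) = -2*g² (G(g) = (-2*g)*g = -2*g²)
O(-4, R)*G(-6) = (-4 - 2)*(-2*(-6)²) = -(-12)*36 = -6*(-72) = 432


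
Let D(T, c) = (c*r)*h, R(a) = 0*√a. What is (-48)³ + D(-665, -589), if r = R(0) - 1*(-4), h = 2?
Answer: -115304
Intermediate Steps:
R(a) = 0
r = 4 (r = 0 - 1*(-4) = 0 + 4 = 4)
D(T, c) = 8*c (D(T, c) = (c*4)*2 = (4*c)*2 = 8*c)
(-48)³ + D(-665, -589) = (-48)³ + 8*(-589) = -110592 - 4712 = -115304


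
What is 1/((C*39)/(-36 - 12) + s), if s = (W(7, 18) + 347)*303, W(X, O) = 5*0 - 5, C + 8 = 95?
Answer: 16/1656885 ≈ 9.6567e-6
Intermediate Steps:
C = 87 (C = -8 + 95 = 87)
W(X, O) = -5 (W(X, O) = 0 - 5 = -5)
s = 103626 (s = (-5 + 347)*303 = 342*303 = 103626)
1/((C*39)/(-36 - 12) + s) = 1/((87*39)/(-36 - 12) + 103626) = 1/(3393/(-48) + 103626) = 1/(3393*(-1/48) + 103626) = 1/(-1131/16 + 103626) = 1/(1656885/16) = 16/1656885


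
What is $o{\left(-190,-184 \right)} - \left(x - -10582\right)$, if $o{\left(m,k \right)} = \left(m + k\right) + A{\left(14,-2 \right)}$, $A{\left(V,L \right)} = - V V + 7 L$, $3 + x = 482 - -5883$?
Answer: $-17528$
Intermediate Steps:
$x = 6362$ ($x = -3 + \left(482 - -5883\right) = -3 + \left(482 + 5883\right) = -3 + 6365 = 6362$)
$A{\left(V,L \right)} = - V^{2} + 7 L$
$o{\left(m,k \right)} = -210 + k + m$ ($o{\left(m,k \right)} = \left(m + k\right) + \left(- 14^{2} + 7 \left(-2\right)\right) = \left(k + m\right) - 210 = -210 + k + m$)
$o{\left(-190,-184 \right)} - \left(x - -10582\right) = \left(-210 - 184 - 190\right) - \left(6362 - -10582\right) = -584 - \left(6362 + 10582\right) = -584 - 16944 = -17528$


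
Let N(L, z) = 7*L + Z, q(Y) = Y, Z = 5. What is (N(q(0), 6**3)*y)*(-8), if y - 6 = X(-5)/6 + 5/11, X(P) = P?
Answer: -7420/33 ≈ -224.85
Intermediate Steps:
N(L, z) = 5 + 7*L (N(L, z) = 7*L + 5 = 5 + 7*L)
y = 371/66 (y = 6 + (-5/6 + 5/11) = 6 - 25/66 = 371/66 ≈ 5.6212)
(N(q(0), 6**3)*y)*(-8) = ((5 + 7*0)*(371/66))*(-8) = ((5 + 0)*(371/66))*(-8) = (5*(371/66))*(-8) = (1855/66)*(-8) = -7420/33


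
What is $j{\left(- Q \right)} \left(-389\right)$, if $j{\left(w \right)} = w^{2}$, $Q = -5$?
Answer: $-9725$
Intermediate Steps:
$j{\left(- Q \right)} \left(-389\right) = \left(\left(-1\right) \left(-5\right)\right)^{2} \left(-389\right) = 5^{2} \left(-389\right) = 25 \left(-389\right) = -9725$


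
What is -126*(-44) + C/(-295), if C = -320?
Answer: 327160/59 ≈ 5545.1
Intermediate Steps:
-126*(-44) + C/(-295) = -126*(-44) - 320/(-295) = 5544 - 320*(-1/295) = 5544 + 64/59 = 327160/59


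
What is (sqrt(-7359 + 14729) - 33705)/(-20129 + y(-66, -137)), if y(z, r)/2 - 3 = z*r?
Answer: 33705/2039 - sqrt(7370)/2039 ≈ 16.488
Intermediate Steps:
y(z, r) = 6 + 2*r*z (y(z, r) = 6 + 2*(z*r) = 6 + 2*(r*z) = 6 + 2*r*z)
(sqrt(-7359 + 14729) - 33705)/(-20129 + y(-66, -137)) = (sqrt(-7359 + 14729) - 33705)/(-20129 + (6 + 2*(-137)*(-66))) = (sqrt(7370) - 33705)/(-20129 + (6 + 18084)) = (-33705 + sqrt(7370))/(-20129 + 18090) = (-33705 + sqrt(7370))/(-2039) = (-33705 + sqrt(7370))*(-1/2039) = 33705/2039 - sqrt(7370)/2039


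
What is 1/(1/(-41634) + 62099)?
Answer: 41634/2585429765 ≈ 1.6103e-5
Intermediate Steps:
1/(1/(-41634) + 62099) = 1/(-1/41634 + 62099) = 1/(2585429765/41634) = 41634/2585429765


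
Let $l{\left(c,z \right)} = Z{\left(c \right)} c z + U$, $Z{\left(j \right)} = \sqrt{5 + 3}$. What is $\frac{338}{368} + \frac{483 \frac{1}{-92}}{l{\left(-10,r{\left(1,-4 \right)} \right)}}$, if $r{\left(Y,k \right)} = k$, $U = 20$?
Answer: $\frac{52873}{57040} - \frac{21 \sqrt{2}}{620} \approx 0.87905$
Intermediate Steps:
$Z{\left(j \right)} = 2 \sqrt{2}$ ($Z{\left(j \right)} = \sqrt{8} = 2 \sqrt{2}$)
$l{\left(c,z \right)} = 20 + 2 c z \sqrt{2}$ ($l{\left(c,z \right)} = 2 \sqrt{2} c z + 20 = 2 c \sqrt{2} z + 20 = 2 c z \sqrt{2} + 20 = 20 + 2 c z \sqrt{2}$)
$\frac{338}{368} + \frac{483 \frac{1}{-92}}{l{\left(-10,r{\left(1,-4 \right)} \right)}} = \frac{338}{368} + \frac{483 \frac{1}{-92}}{20 + 2 \left(-10\right) \left(-4\right) \sqrt{2}} = 338 \cdot \frac{1}{368} + \frac{483 \left(- \frac{1}{92}\right)}{20 + 80 \sqrt{2}} = \frac{169}{184} - \frac{21}{4 \left(20 + 80 \sqrt{2}\right)}$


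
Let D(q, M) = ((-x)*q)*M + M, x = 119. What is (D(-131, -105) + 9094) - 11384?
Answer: -1639240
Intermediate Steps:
D(q, M) = M - 119*M*q (D(q, M) = ((-1*119)*q)*M + M = (-119*q)*M + M = -119*M*q + M = M - 119*M*q)
(D(-131, -105) + 9094) - 11384 = (-105*(1 - 119*(-131)) + 9094) - 11384 = (-105*(1 + 15589) + 9094) - 11384 = (-105*15590 + 9094) - 11384 = (-1636950 + 9094) - 11384 = -1627856 - 11384 = -1639240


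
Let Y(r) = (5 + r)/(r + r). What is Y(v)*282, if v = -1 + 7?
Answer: 517/2 ≈ 258.50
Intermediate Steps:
v = 6
Y(r) = (5 + r)/(2*r) (Y(r) = (5 + r)/((2*r)) = (5 + r)*(1/(2*r)) = (5 + r)/(2*r))
Y(v)*282 = ((½)*(5 + 6)/6)*282 = ((½)*(⅙)*11)*282 = (11/12)*282 = 517/2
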